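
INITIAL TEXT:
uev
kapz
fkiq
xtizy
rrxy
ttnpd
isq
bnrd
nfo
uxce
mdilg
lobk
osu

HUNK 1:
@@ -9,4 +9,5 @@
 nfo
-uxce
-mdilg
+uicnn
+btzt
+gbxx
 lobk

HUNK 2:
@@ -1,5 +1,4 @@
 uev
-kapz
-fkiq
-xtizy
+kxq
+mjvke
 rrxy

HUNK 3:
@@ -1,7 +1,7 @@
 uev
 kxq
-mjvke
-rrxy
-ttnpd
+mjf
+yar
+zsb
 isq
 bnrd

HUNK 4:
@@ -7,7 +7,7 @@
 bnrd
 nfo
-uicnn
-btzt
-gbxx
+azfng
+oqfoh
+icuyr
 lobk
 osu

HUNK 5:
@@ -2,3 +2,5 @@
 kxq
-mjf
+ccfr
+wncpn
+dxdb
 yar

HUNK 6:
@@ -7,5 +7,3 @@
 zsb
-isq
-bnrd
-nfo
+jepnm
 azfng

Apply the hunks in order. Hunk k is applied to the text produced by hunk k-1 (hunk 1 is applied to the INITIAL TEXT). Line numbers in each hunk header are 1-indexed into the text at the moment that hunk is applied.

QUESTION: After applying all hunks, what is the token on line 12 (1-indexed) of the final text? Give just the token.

Hunk 1: at line 9 remove [uxce,mdilg] add [uicnn,btzt,gbxx] -> 14 lines: uev kapz fkiq xtizy rrxy ttnpd isq bnrd nfo uicnn btzt gbxx lobk osu
Hunk 2: at line 1 remove [kapz,fkiq,xtizy] add [kxq,mjvke] -> 13 lines: uev kxq mjvke rrxy ttnpd isq bnrd nfo uicnn btzt gbxx lobk osu
Hunk 3: at line 1 remove [mjvke,rrxy,ttnpd] add [mjf,yar,zsb] -> 13 lines: uev kxq mjf yar zsb isq bnrd nfo uicnn btzt gbxx lobk osu
Hunk 4: at line 7 remove [uicnn,btzt,gbxx] add [azfng,oqfoh,icuyr] -> 13 lines: uev kxq mjf yar zsb isq bnrd nfo azfng oqfoh icuyr lobk osu
Hunk 5: at line 2 remove [mjf] add [ccfr,wncpn,dxdb] -> 15 lines: uev kxq ccfr wncpn dxdb yar zsb isq bnrd nfo azfng oqfoh icuyr lobk osu
Hunk 6: at line 7 remove [isq,bnrd,nfo] add [jepnm] -> 13 lines: uev kxq ccfr wncpn dxdb yar zsb jepnm azfng oqfoh icuyr lobk osu
Final line 12: lobk

Answer: lobk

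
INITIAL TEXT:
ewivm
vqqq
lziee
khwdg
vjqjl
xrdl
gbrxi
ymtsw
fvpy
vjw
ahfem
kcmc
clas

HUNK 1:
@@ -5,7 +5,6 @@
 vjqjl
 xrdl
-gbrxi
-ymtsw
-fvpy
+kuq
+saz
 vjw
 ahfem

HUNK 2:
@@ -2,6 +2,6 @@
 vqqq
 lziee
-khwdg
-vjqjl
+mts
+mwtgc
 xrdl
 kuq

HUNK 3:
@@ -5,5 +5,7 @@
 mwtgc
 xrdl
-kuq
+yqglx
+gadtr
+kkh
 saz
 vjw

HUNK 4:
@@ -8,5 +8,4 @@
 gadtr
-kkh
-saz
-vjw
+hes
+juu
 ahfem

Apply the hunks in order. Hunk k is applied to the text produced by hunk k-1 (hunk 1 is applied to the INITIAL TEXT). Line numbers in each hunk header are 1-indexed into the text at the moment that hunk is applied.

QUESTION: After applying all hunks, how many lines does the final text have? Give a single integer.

Answer: 13

Derivation:
Hunk 1: at line 5 remove [gbrxi,ymtsw,fvpy] add [kuq,saz] -> 12 lines: ewivm vqqq lziee khwdg vjqjl xrdl kuq saz vjw ahfem kcmc clas
Hunk 2: at line 2 remove [khwdg,vjqjl] add [mts,mwtgc] -> 12 lines: ewivm vqqq lziee mts mwtgc xrdl kuq saz vjw ahfem kcmc clas
Hunk 3: at line 5 remove [kuq] add [yqglx,gadtr,kkh] -> 14 lines: ewivm vqqq lziee mts mwtgc xrdl yqglx gadtr kkh saz vjw ahfem kcmc clas
Hunk 4: at line 8 remove [kkh,saz,vjw] add [hes,juu] -> 13 lines: ewivm vqqq lziee mts mwtgc xrdl yqglx gadtr hes juu ahfem kcmc clas
Final line count: 13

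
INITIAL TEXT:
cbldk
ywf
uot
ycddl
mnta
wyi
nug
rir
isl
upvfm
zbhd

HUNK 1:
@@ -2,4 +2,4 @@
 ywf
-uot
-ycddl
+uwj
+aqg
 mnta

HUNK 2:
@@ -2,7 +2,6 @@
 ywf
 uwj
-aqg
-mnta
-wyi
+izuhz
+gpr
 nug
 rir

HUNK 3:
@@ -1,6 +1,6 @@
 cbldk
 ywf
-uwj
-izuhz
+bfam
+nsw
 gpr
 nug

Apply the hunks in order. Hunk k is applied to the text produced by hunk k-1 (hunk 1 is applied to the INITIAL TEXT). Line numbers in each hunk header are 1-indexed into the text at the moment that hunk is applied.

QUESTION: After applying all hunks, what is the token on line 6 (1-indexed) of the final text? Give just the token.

Answer: nug

Derivation:
Hunk 1: at line 2 remove [uot,ycddl] add [uwj,aqg] -> 11 lines: cbldk ywf uwj aqg mnta wyi nug rir isl upvfm zbhd
Hunk 2: at line 2 remove [aqg,mnta,wyi] add [izuhz,gpr] -> 10 lines: cbldk ywf uwj izuhz gpr nug rir isl upvfm zbhd
Hunk 3: at line 1 remove [uwj,izuhz] add [bfam,nsw] -> 10 lines: cbldk ywf bfam nsw gpr nug rir isl upvfm zbhd
Final line 6: nug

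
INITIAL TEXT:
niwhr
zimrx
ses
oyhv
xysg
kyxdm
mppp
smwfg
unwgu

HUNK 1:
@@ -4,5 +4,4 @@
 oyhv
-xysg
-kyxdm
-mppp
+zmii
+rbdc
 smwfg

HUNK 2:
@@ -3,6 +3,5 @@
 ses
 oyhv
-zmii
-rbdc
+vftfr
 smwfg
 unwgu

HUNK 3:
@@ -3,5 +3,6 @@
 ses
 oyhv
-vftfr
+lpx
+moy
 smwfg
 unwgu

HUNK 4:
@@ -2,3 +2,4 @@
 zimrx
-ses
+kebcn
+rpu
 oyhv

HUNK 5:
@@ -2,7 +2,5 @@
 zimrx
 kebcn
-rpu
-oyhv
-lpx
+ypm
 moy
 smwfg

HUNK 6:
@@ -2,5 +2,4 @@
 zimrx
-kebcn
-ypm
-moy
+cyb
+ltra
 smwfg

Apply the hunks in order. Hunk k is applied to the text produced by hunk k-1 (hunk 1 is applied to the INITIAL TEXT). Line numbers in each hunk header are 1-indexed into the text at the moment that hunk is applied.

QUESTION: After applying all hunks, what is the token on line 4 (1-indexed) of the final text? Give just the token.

Hunk 1: at line 4 remove [xysg,kyxdm,mppp] add [zmii,rbdc] -> 8 lines: niwhr zimrx ses oyhv zmii rbdc smwfg unwgu
Hunk 2: at line 3 remove [zmii,rbdc] add [vftfr] -> 7 lines: niwhr zimrx ses oyhv vftfr smwfg unwgu
Hunk 3: at line 3 remove [vftfr] add [lpx,moy] -> 8 lines: niwhr zimrx ses oyhv lpx moy smwfg unwgu
Hunk 4: at line 2 remove [ses] add [kebcn,rpu] -> 9 lines: niwhr zimrx kebcn rpu oyhv lpx moy smwfg unwgu
Hunk 5: at line 2 remove [rpu,oyhv,lpx] add [ypm] -> 7 lines: niwhr zimrx kebcn ypm moy smwfg unwgu
Hunk 6: at line 2 remove [kebcn,ypm,moy] add [cyb,ltra] -> 6 lines: niwhr zimrx cyb ltra smwfg unwgu
Final line 4: ltra

Answer: ltra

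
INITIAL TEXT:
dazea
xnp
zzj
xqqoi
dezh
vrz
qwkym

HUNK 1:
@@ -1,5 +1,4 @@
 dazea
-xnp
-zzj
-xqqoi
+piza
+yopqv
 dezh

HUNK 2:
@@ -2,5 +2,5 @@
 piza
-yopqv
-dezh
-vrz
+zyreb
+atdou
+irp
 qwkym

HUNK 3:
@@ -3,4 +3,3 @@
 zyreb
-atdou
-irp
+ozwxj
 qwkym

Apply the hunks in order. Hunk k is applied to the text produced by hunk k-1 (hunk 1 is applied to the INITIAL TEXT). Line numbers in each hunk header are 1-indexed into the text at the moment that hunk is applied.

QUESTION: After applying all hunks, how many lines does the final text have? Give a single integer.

Answer: 5

Derivation:
Hunk 1: at line 1 remove [xnp,zzj,xqqoi] add [piza,yopqv] -> 6 lines: dazea piza yopqv dezh vrz qwkym
Hunk 2: at line 2 remove [yopqv,dezh,vrz] add [zyreb,atdou,irp] -> 6 lines: dazea piza zyreb atdou irp qwkym
Hunk 3: at line 3 remove [atdou,irp] add [ozwxj] -> 5 lines: dazea piza zyreb ozwxj qwkym
Final line count: 5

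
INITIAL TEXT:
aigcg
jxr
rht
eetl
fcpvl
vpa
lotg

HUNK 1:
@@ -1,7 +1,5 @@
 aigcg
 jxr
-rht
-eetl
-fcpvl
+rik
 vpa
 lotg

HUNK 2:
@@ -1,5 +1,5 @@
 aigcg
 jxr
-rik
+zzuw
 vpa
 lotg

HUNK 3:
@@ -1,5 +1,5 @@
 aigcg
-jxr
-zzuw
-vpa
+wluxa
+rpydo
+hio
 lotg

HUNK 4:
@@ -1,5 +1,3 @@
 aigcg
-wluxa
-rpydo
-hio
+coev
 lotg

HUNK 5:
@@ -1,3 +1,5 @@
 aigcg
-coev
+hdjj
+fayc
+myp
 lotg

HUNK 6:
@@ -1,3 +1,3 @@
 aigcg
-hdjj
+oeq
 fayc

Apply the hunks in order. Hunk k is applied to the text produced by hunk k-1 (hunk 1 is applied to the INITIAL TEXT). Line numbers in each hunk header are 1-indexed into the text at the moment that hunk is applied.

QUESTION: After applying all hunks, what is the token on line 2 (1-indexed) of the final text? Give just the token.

Answer: oeq

Derivation:
Hunk 1: at line 1 remove [rht,eetl,fcpvl] add [rik] -> 5 lines: aigcg jxr rik vpa lotg
Hunk 2: at line 1 remove [rik] add [zzuw] -> 5 lines: aigcg jxr zzuw vpa lotg
Hunk 3: at line 1 remove [jxr,zzuw,vpa] add [wluxa,rpydo,hio] -> 5 lines: aigcg wluxa rpydo hio lotg
Hunk 4: at line 1 remove [wluxa,rpydo,hio] add [coev] -> 3 lines: aigcg coev lotg
Hunk 5: at line 1 remove [coev] add [hdjj,fayc,myp] -> 5 lines: aigcg hdjj fayc myp lotg
Hunk 6: at line 1 remove [hdjj] add [oeq] -> 5 lines: aigcg oeq fayc myp lotg
Final line 2: oeq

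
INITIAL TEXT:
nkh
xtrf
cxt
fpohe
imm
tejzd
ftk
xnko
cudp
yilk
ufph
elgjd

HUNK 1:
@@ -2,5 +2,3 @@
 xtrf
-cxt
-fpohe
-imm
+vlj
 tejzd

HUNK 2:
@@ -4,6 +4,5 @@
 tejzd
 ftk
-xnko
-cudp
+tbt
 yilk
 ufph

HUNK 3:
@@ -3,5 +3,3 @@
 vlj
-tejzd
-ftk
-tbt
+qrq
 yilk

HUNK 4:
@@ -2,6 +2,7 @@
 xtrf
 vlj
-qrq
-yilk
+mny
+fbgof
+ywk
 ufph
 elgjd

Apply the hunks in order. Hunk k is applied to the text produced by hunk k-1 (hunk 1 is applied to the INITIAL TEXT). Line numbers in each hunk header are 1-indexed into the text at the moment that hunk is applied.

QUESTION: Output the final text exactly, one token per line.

Answer: nkh
xtrf
vlj
mny
fbgof
ywk
ufph
elgjd

Derivation:
Hunk 1: at line 2 remove [cxt,fpohe,imm] add [vlj] -> 10 lines: nkh xtrf vlj tejzd ftk xnko cudp yilk ufph elgjd
Hunk 2: at line 4 remove [xnko,cudp] add [tbt] -> 9 lines: nkh xtrf vlj tejzd ftk tbt yilk ufph elgjd
Hunk 3: at line 3 remove [tejzd,ftk,tbt] add [qrq] -> 7 lines: nkh xtrf vlj qrq yilk ufph elgjd
Hunk 4: at line 2 remove [qrq,yilk] add [mny,fbgof,ywk] -> 8 lines: nkh xtrf vlj mny fbgof ywk ufph elgjd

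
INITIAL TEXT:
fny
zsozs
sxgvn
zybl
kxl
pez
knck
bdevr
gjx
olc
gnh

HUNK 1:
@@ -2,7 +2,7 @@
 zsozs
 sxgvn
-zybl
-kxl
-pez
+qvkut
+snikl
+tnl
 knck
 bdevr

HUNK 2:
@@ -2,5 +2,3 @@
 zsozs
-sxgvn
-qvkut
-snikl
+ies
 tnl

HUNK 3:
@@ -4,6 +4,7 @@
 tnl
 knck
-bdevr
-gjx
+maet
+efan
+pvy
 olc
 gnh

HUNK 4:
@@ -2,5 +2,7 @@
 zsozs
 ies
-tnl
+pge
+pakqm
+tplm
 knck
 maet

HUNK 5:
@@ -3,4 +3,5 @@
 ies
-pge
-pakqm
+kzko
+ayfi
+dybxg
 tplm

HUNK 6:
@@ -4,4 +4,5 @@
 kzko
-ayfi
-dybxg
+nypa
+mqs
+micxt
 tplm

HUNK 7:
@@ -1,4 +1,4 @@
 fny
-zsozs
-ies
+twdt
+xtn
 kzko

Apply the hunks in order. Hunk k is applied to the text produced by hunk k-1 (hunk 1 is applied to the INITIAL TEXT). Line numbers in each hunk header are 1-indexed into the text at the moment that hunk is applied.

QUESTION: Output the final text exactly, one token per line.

Hunk 1: at line 2 remove [zybl,kxl,pez] add [qvkut,snikl,tnl] -> 11 lines: fny zsozs sxgvn qvkut snikl tnl knck bdevr gjx olc gnh
Hunk 2: at line 2 remove [sxgvn,qvkut,snikl] add [ies] -> 9 lines: fny zsozs ies tnl knck bdevr gjx olc gnh
Hunk 3: at line 4 remove [bdevr,gjx] add [maet,efan,pvy] -> 10 lines: fny zsozs ies tnl knck maet efan pvy olc gnh
Hunk 4: at line 2 remove [tnl] add [pge,pakqm,tplm] -> 12 lines: fny zsozs ies pge pakqm tplm knck maet efan pvy olc gnh
Hunk 5: at line 3 remove [pge,pakqm] add [kzko,ayfi,dybxg] -> 13 lines: fny zsozs ies kzko ayfi dybxg tplm knck maet efan pvy olc gnh
Hunk 6: at line 4 remove [ayfi,dybxg] add [nypa,mqs,micxt] -> 14 lines: fny zsozs ies kzko nypa mqs micxt tplm knck maet efan pvy olc gnh
Hunk 7: at line 1 remove [zsozs,ies] add [twdt,xtn] -> 14 lines: fny twdt xtn kzko nypa mqs micxt tplm knck maet efan pvy olc gnh

Answer: fny
twdt
xtn
kzko
nypa
mqs
micxt
tplm
knck
maet
efan
pvy
olc
gnh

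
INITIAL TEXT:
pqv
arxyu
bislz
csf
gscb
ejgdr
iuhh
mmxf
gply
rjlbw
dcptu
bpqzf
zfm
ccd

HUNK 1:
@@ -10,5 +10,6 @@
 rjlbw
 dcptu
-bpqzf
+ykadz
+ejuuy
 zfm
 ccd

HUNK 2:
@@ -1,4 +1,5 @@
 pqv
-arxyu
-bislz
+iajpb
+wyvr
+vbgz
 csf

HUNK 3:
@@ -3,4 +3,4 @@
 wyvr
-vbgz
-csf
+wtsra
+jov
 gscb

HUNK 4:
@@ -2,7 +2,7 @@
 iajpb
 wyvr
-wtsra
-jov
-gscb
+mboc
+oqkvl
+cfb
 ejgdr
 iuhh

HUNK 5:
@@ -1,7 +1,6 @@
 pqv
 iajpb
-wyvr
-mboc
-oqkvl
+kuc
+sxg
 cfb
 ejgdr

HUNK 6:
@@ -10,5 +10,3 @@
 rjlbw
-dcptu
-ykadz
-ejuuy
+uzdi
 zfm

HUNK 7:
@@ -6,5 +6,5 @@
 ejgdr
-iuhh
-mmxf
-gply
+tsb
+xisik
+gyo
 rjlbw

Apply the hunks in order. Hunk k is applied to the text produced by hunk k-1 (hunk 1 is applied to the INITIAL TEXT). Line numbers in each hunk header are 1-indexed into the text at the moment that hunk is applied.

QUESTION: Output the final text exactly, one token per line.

Hunk 1: at line 10 remove [bpqzf] add [ykadz,ejuuy] -> 15 lines: pqv arxyu bislz csf gscb ejgdr iuhh mmxf gply rjlbw dcptu ykadz ejuuy zfm ccd
Hunk 2: at line 1 remove [arxyu,bislz] add [iajpb,wyvr,vbgz] -> 16 lines: pqv iajpb wyvr vbgz csf gscb ejgdr iuhh mmxf gply rjlbw dcptu ykadz ejuuy zfm ccd
Hunk 3: at line 3 remove [vbgz,csf] add [wtsra,jov] -> 16 lines: pqv iajpb wyvr wtsra jov gscb ejgdr iuhh mmxf gply rjlbw dcptu ykadz ejuuy zfm ccd
Hunk 4: at line 2 remove [wtsra,jov,gscb] add [mboc,oqkvl,cfb] -> 16 lines: pqv iajpb wyvr mboc oqkvl cfb ejgdr iuhh mmxf gply rjlbw dcptu ykadz ejuuy zfm ccd
Hunk 5: at line 1 remove [wyvr,mboc,oqkvl] add [kuc,sxg] -> 15 lines: pqv iajpb kuc sxg cfb ejgdr iuhh mmxf gply rjlbw dcptu ykadz ejuuy zfm ccd
Hunk 6: at line 10 remove [dcptu,ykadz,ejuuy] add [uzdi] -> 13 lines: pqv iajpb kuc sxg cfb ejgdr iuhh mmxf gply rjlbw uzdi zfm ccd
Hunk 7: at line 6 remove [iuhh,mmxf,gply] add [tsb,xisik,gyo] -> 13 lines: pqv iajpb kuc sxg cfb ejgdr tsb xisik gyo rjlbw uzdi zfm ccd

Answer: pqv
iajpb
kuc
sxg
cfb
ejgdr
tsb
xisik
gyo
rjlbw
uzdi
zfm
ccd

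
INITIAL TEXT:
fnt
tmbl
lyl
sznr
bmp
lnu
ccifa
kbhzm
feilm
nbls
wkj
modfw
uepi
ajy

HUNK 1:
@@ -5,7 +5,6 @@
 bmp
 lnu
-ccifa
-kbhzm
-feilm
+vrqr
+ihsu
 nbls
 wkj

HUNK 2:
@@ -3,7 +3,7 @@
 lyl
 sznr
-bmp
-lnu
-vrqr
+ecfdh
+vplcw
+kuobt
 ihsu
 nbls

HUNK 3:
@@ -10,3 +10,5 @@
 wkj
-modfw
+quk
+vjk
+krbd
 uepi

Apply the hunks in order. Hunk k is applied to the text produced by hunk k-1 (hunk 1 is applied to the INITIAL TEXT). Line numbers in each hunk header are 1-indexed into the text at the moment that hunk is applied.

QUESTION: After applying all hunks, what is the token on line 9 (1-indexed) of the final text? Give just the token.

Answer: nbls

Derivation:
Hunk 1: at line 5 remove [ccifa,kbhzm,feilm] add [vrqr,ihsu] -> 13 lines: fnt tmbl lyl sznr bmp lnu vrqr ihsu nbls wkj modfw uepi ajy
Hunk 2: at line 3 remove [bmp,lnu,vrqr] add [ecfdh,vplcw,kuobt] -> 13 lines: fnt tmbl lyl sznr ecfdh vplcw kuobt ihsu nbls wkj modfw uepi ajy
Hunk 3: at line 10 remove [modfw] add [quk,vjk,krbd] -> 15 lines: fnt tmbl lyl sznr ecfdh vplcw kuobt ihsu nbls wkj quk vjk krbd uepi ajy
Final line 9: nbls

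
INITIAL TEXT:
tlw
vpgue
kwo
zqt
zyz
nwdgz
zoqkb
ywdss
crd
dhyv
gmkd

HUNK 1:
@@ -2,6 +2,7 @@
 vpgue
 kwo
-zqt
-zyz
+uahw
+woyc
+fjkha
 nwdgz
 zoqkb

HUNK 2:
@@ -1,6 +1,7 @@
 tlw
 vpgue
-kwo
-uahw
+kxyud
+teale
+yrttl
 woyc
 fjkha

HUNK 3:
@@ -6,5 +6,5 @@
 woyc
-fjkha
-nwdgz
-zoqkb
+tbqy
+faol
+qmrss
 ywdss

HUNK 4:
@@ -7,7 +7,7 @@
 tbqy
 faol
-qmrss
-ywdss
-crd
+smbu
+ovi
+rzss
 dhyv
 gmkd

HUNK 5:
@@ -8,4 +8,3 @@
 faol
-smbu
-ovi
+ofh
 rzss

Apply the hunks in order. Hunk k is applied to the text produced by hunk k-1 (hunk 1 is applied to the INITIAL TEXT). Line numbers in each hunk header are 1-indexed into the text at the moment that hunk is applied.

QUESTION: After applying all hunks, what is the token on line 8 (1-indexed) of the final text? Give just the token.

Hunk 1: at line 2 remove [zqt,zyz] add [uahw,woyc,fjkha] -> 12 lines: tlw vpgue kwo uahw woyc fjkha nwdgz zoqkb ywdss crd dhyv gmkd
Hunk 2: at line 1 remove [kwo,uahw] add [kxyud,teale,yrttl] -> 13 lines: tlw vpgue kxyud teale yrttl woyc fjkha nwdgz zoqkb ywdss crd dhyv gmkd
Hunk 3: at line 6 remove [fjkha,nwdgz,zoqkb] add [tbqy,faol,qmrss] -> 13 lines: tlw vpgue kxyud teale yrttl woyc tbqy faol qmrss ywdss crd dhyv gmkd
Hunk 4: at line 7 remove [qmrss,ywdss,crd] add [smbu,ovi,rzss] -> 13 lines: tlw vpgue kxyud teale yrttl woyc tbqy faol smbu ovi rzss dhyv gmkd
Hunk 5: at line 8 remove [smbu,ovi] add [ofh] -> 12 lines: tlw vpgue kxyud teale yrttl woyc tbqy faol ofh rzss dhyv gmkd
Final line 8: faol

Answer: faol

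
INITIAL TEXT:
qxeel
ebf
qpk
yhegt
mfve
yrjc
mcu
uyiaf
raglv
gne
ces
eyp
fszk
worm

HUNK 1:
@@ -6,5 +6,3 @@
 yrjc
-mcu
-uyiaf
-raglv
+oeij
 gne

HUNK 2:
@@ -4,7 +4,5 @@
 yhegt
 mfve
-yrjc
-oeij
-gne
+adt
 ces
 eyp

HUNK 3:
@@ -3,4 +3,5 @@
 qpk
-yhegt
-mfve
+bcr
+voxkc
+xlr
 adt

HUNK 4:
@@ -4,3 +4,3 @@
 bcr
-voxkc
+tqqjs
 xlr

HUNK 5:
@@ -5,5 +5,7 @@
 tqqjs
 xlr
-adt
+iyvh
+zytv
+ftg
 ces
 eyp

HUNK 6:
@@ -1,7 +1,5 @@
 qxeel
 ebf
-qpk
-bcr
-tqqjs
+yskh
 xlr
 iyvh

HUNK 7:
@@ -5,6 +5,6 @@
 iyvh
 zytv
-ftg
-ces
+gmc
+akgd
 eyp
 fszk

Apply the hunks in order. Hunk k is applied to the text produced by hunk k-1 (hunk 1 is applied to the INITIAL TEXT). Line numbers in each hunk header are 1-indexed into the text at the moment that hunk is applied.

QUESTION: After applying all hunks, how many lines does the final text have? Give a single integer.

Answer: 11

Derivation:
Hunk 1: at line 6 remove [mcu,uyiaf,raglv] add [oeij] -> 12 lines: qxeel ebf qpk yhegt mfve yrjc oeij gne ces eyp fszk worm
Hunk 2: at line 4 remove [yrjc,oeij,gne] add [adt] -> 10 lines: qxeel ebf qpk yhegt mfve adt ces eyp fszk worm
Hunk 3: at line 3 remove [yhegt,mfve] add [bcr,voxkc,xlr] -> 11 lines: qxeel ebf qpk bcr voxkc xlr adt ces eyp fszk worm
Hunk 4: at line 4 remove [voxkc] add [tqqjs] -> 11 lines: qxeel ebf qpk bcr tqqjs xlr adt ces eyp fszk worm
Hunk 5: at line 5 remove [adt] add [iyvh,zytv,ftg] -> 13 lines: qxeel ebf qpk bcr tqqjs xlr iyvh zytv ftg ces eyp fszk worm
Hunk 6: at line 1 remove [qpk,bcr,tqqjs] add [yskh] -> 11 lines: qxeel ebf yskh xlr iyvh zytv ftg ces eyp fszk worm
Hunk 7: at line 5 remove [ftg,ces] add [gmc,akgd] -> 11 lines: qxeel ebf yskh xlr iyvh zytv gmc akgd eyp fszk worm
Final line count: 11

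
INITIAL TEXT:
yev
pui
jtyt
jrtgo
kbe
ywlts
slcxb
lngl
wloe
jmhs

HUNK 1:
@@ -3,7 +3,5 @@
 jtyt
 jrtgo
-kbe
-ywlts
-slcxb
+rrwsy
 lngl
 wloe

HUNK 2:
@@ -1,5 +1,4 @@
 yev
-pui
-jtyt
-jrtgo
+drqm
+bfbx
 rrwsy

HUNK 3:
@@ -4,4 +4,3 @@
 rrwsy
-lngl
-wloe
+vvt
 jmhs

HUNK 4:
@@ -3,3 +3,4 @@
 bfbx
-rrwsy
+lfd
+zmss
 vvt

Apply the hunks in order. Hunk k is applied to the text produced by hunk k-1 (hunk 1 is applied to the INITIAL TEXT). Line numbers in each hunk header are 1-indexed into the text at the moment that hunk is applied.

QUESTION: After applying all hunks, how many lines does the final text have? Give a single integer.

Hunk 1: at line 3 remove [kbe,ywlts,slcxb] add [rrwsy] -> 8 lines: yev pui jtyt jrtgo rrwsy lngl wloe jmhs
Hunk 2: at line 1 remove [pui,jtyt,jrtgo] add [drqm,bfbx] -> 7 lines: yev drqm bfbx rrwsy lngl wloe jmhs
Hunk 3: at line 4 remove [lngl,wloe] add [vvt] -> 6 lines: yev drqm bfbx rrwsy vvt jmhs
Hunk 4: at line 3 remove [rrwsy] add [lfd,zmss] -> 7 lines: yev drqm bfbx lfd zmss vvt jmhs
Final line count: 7

Answer: 7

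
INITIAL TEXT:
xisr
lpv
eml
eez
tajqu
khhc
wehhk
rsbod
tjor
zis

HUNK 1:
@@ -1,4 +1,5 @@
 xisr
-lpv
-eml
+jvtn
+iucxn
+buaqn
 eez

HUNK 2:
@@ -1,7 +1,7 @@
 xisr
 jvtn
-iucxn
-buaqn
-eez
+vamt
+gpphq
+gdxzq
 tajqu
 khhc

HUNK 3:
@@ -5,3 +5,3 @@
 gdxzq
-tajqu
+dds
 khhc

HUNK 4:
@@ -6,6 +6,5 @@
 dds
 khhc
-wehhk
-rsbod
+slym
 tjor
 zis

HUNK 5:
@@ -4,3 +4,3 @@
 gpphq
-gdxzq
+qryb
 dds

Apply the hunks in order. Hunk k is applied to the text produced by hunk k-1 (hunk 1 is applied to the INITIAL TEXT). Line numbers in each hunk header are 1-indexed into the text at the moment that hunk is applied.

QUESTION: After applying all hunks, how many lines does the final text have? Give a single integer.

Answer: 10

Derivation:
Hunk 1: at line 1 remove [lpv,eml] add [jvtn,iucxn,buaqn] -> 11 lines: xisr jvtn iucxn buaqn eez tajqu khhc wehhk rsbod tjor zis
Hunk 2: at line 1 remove [iucxn,buaqn,eez] add [vamt,gpphq,gdxzq] -> 11 lines: xisr jvtn vamt gpphq gdxzq tajqu khhc wehhk rsbod tjor zis
Hunk 3: at line 5 remove [tajqu] add [dds] -> 11 lines: xisr jvtn vamt gpphq gdxzq dds khhc wehhk rsbod tjor zis
Hunk 4: at line 6 remove [wehhk,rsbod] add [slym] -> 10 lines: xisr jvtn vamt gpphq gdxzq dds khhc slym tjor zis
Hunk 5: at line 4 remove [gdxzq] add [qryb] -> 10 lines: xisr jvtn vamt gpphq qryb dds khhc slym tjor zis
Final line count: 10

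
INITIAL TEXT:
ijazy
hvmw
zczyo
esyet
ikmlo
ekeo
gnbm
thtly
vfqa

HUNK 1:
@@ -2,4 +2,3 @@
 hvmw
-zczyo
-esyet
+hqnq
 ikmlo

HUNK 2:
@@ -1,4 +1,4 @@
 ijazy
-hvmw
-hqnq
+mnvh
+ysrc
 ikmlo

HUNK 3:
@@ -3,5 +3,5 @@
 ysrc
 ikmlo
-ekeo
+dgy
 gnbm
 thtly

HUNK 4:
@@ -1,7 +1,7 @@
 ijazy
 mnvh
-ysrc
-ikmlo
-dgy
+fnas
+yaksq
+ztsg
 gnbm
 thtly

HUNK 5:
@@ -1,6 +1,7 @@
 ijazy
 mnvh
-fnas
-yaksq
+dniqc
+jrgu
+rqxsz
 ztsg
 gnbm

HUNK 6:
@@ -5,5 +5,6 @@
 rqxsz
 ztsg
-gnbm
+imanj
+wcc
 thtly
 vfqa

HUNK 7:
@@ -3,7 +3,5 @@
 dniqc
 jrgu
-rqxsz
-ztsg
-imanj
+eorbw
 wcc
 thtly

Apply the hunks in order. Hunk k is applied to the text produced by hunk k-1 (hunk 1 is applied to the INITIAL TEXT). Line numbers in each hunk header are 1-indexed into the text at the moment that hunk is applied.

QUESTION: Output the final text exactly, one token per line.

Hunk 1: at line 2 remove [zczyo,esyet] add [hqnq] -> 8 lines: ijazy hvmw hqnq ikmlo ekeo gnbm thtly vfqa
Hunk 2: at line 1 remove [hvmw,hqnq] add [mnvh,ysrc] -> 8 lines: ijazy mnvh ysrc ikmlo ekeo gnbm thtly vfqa
Hunk 3: at line 3 remove [ekeo] add [dgy] -> 8 lines: ijazy mnvh ysrc ikmlo dgy gnbm thtly vfqa
Hunk 4: at line 1 remove [ysrc,ikmlo,dgy] add [fnas,yaksq,ztsg] -> 8 lines: ijazy mnvh fnas yaksq ztsg gnbm thtly vfqa
Hunk 5: at line 1 remove [fnas,yaksq] add [dniqc,jrgu,rqxsz] -> 9 lines: ijazy mnvh dniqc jrgu rqxsz ztsg gnbm thtly vfqa
Hunk 6: at line 5 remove [gnbm] add [imanj,wcc] -> 10 lines: ijazy mnvh dniqc jrgu rqxsz ztsg imanj wcc thtly vfqa
Hunk 7: at line 3 remove [rqxsz,ztsg,imanj] add [eorbw] -> 8 lines: ijazy mnvh dniqc jrgu eorbw wcc thtly vfqa

Answer: ijazy
mnvh
dniqc
jrgu
eorbw
wcc
thtly
vfqa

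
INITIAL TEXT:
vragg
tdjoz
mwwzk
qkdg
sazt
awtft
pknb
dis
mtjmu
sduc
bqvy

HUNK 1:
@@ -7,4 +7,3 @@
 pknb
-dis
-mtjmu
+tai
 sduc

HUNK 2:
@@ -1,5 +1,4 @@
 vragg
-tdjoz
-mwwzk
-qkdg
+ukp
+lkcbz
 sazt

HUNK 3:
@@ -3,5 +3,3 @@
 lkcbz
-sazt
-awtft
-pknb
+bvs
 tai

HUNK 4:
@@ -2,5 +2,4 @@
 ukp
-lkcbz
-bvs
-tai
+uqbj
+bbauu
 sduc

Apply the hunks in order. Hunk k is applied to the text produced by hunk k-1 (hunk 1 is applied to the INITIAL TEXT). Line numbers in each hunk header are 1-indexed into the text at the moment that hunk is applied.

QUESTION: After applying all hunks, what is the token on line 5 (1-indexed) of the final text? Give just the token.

Answer: sduc

Derivation:
Hunk 1: at line 7 remove [dis,mtjmu] add [tai] -> 10 lines: vragg tdjoz mwwzk qkdg sazt awtft pknb tai sduc bqvy
Hunk 2: at line 1 remove [tdjoz,mwwzk,qkdg] add [ukp,lkcbz] -> 9 lines: vragg ukp lkcbz sazt awtft pknb tai sduc bqvy
Hunk 3: at line 3 remove [sazt,awtft,pknb] add [bvs] -> 7 lines: vragg ukp lkcbz bvs tai sduc bqvy
Hunk 4: at line 2 remove [lkcbz,bvs,tai] add [uqbj,bbauu] -> 6 lines: vragg ukp uqbj bbauu sduc bqvy
Final line 5: sduc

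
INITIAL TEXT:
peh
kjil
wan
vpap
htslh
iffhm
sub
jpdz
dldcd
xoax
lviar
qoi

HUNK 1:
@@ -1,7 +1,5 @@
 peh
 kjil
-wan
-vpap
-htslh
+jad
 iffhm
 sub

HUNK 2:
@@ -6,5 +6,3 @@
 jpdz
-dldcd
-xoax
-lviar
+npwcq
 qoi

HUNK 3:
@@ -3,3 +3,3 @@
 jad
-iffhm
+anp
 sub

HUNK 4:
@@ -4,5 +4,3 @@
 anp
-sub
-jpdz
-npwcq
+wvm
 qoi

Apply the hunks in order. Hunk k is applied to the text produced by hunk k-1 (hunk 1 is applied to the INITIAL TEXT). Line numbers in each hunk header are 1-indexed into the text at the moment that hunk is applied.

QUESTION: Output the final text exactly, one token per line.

Hunk 1: at line 1 remove [wan,vpap,htslh] add [jad] -> 10 lines: peh kjil jad iffhm sub jpdz dldcd xoax lviar qoi
Hunk 2: at line 6 remove [dldcd,xoax,lviar] add [npwcq] -> 8 lines: peh kjil jad iffhm sub jpdz npwcq qoi
Hunk 3: at line 3 remove [iffhm] add [anp] -> 8 lines: peh kjil jad anp sub jpdz npwcq qoi
Hunk 4: at line 4 remove [sub,jpdz,npwcq] add [wvm] -> 6 lines: peh kjil jad anp wvm qoi

Answer: peh
kjil
jad
anp
wvm
qoi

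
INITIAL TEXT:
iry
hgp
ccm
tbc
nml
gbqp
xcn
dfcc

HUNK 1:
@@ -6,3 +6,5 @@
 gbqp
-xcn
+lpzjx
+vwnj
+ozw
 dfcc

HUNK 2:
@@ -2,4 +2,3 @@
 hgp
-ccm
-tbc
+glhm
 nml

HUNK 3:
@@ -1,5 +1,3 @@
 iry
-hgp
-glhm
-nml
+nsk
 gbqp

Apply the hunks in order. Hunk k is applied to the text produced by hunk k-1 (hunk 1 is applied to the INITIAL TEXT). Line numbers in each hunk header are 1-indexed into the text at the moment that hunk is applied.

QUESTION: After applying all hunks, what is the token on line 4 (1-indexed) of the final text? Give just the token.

Answer: lpzjx

Derivation:
Hunk 1: at line 6 remove [xcn] add [lpzjx,vwnj,ozw] -> 10 lines: iry hgp ccm tbc nml gbqp lpzjx vwnj ozw dfcc
Hunk 2: at line 2 remove [ccm,tbc] add [glhm] -> 9 lines: iry hgp glhm nml gbqp lpzjx vwnj ozw dfcc
Hunk 3: at line 1 remove [hgp,glhm,nml] add [nsk] -> 7 lines: iry nsk gbqp lpzjx vwnj ozw dfcc
Final line 4: lpzjx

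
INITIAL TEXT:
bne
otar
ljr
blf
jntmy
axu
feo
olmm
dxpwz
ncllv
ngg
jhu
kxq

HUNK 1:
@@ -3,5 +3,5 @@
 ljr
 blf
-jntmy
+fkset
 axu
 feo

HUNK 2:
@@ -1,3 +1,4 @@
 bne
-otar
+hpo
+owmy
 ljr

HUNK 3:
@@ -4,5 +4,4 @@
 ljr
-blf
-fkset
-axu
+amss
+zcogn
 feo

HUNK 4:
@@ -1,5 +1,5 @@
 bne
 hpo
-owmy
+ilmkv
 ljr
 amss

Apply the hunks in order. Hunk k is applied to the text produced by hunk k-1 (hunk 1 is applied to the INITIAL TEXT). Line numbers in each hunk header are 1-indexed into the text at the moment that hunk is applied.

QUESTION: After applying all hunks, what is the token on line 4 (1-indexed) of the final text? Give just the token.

Hunk 1: at line 3 remove [jntmy] add [fkset] -> 13 lines: bne otar ljr blf fkset axu feo olmm dxpwz ncllv ngg jhu kxq
Hunk 2: at line 1 remove [otar] add [hpo,owmy] -> 14 lines: bne hpo owmy ljr blf fkset axu feo olmm dxpwz ncllv ngg jhu kxq
Hunk 3: at line 4 remove [blf,fkset,axu] add [amss,zcogn] -> 13 lines: bne hpo owmy ljr amss zcogn feo olmm dxpwz ncllv ngg jhu kxq
Hunk 4: at line 1 remove [owmy] add [ilmkv] -> 13 lines: bne hpo ilmkv ljr amss zcogn feo olmm dxpwz ncllv ngg jhu kxq
Final line 4: ljr

Answer: ljr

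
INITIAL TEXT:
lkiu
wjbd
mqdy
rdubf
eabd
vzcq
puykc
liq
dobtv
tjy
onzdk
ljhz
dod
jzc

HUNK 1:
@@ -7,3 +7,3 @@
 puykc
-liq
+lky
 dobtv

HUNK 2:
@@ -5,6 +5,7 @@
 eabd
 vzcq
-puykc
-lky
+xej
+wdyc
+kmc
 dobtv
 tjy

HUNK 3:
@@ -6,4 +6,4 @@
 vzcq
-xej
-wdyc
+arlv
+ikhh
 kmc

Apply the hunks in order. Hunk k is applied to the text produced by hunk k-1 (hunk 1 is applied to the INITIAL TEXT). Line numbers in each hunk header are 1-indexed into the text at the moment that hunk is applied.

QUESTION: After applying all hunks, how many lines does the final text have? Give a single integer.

Hunk 1: at line 7 remove [liq] add [lky] -> 14 lines: lkiu wjbd mqdy rdubf eabd vzcq puykc lky dobtv tjy onzdk ljhz dod jzc
Hunk 2: at line 5 remove [puykc,lky] add [xej,wdyc,kmc] -> 15 lines: lkiu wjbd mqdy rdubf eabd vzcq xej wdyc kmc dobtv tjy onzdk ljhz dod jzc
Hunk 3: at line 6 remove [xej,wdyc] add [arlv,ikhh] -> 15 lines: lkiu wjbd mqdy rdubf eabd vzcq arlv ikhh kmc dobtv tjy onzdk ljhz dod jzc
Final line count: 15

Answer: 15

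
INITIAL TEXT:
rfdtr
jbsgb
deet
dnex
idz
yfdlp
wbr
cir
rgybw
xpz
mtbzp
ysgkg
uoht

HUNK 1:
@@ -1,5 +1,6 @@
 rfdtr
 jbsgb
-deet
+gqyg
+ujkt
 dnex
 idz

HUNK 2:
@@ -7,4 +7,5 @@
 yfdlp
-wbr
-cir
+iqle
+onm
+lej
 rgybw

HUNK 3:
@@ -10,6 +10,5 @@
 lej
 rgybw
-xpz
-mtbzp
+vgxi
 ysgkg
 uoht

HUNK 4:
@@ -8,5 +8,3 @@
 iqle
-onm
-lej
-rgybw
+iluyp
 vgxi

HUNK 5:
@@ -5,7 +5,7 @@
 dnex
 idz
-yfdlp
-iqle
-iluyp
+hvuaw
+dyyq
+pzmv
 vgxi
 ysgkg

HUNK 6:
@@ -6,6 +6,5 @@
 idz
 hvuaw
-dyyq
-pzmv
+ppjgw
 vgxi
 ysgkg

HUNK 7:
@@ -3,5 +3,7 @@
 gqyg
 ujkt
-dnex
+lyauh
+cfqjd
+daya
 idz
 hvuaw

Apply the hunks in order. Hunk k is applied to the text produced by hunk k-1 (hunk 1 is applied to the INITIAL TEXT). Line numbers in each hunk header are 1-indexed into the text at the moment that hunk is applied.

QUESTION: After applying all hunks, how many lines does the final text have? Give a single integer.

Answer: 13

Derivation:
Hunk 1: at line 1 remove [deet] add [gqyg,ujkt] -> 14 lines: rfdtr jbsgb gqyg ujkt dnex idz yfdlp wbr cir rgybw xpz mtbzp ysgkg uoht
Hunk 2: at line 7 remove [wbr,cir] add [iqle,onm,lej] -> 15 lines: rfdtr jbsgb gqyg ujkt dnex idz yfdlp iqle onm lej rgybw xpz mtbzp ysgkg uoht
Hunk 3: at line 10 remove [xpz,mtbzp] add [vgxi] -> 14 lines: rfdtr jbsgb gqyg ujkt dnex idz yfdlp iqle onm lej rgybw vgxi ysgkg uoht
Hunk 4: at line 8 remove [onm,lej,rgybw] add [iluyp] -> 12 lines: rfdtr jbsgb gqyg ujkt dnex idz yfdlp iqle iluyp vgxi ysgkg uoht
Hunk 5: at line 5 remove [yfdlp,iqle,iluyp] add [hvuaw,dyyq,pzmv] -> 12 lines: rfdtr jbsgb gqyg ujkt dnex idz hvuaw dyyq pzmv vgxi ysgkg uoht
Hunk 6: at line 6 remove [dyyq,pzmv] add [ppjgw] -> 11 lines: rfdtr jbsgb gqyg ujkt dnex idz hvuaw ppjgw vgxi ysgkg uoht
Hunk 7: at line 3 remove [dnex] add [lyauh,cfqjd,daya] -> 13 lines: rfdtr jbsgb gqyg ujkt lyauh cfqjd daya idz hvuaw ppjgw vgxi ysgkg uoht
Final line count: 13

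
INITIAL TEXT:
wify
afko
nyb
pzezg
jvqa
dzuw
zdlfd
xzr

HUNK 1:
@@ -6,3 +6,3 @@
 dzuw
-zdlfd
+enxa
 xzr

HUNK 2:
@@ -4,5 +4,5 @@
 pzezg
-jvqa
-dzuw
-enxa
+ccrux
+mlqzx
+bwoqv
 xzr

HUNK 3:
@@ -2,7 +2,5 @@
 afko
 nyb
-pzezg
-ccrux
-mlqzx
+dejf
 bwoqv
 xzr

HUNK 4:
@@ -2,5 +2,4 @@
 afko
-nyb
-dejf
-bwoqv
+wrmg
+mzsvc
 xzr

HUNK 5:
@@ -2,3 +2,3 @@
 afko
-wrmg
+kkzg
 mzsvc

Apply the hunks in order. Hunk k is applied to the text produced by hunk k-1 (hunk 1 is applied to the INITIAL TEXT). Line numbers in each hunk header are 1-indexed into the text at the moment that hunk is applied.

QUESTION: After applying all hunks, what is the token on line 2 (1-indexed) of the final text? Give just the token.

Answer: afko

Derivation:
Hunk 1: at line 6 remove [zdlfd] add [enxa] -> 8 lines: wify afko nyb pzezg jvqa dzuw enxa xzr
Hunk 2: at line 4 remove [jvqa,dzuw,enxa] add [ccrux,mlqzx,bwoqv] -> 8 lines: wify afko nyb pzezg ccrux mlqzx bwoqv xzr
Hunk 3: at line 2 remove [pzezg,ccrux,mlqzx] add [dejf] -> 6 lines: wify afko nyb dejf bwoqv xzr
Hunk 4: at line 2 remove [nyb,dejf,bwoqv] add [wrmg,mzsvc] -> 5 lines: wify afko wrmg mzsvc xzr
Hunk 5: at line 2 remove [wrmg] add [kkzg] -> 5 lines: wify afko kkzg mzsvc xzr
Final line 2: afko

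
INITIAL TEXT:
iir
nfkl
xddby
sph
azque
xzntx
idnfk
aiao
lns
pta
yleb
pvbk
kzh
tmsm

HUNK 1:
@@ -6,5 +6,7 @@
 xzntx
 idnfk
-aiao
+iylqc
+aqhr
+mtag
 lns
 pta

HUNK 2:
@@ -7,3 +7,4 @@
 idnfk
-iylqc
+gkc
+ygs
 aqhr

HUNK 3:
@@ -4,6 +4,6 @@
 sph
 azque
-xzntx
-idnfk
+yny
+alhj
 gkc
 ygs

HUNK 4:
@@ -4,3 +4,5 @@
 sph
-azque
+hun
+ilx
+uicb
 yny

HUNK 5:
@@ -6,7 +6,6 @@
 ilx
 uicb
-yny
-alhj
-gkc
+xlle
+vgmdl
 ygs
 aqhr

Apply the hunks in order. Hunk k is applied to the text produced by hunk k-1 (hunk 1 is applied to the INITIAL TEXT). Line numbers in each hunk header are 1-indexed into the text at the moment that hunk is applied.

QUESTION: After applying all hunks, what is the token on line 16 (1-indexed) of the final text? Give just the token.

Hunk 1: at line 6 remove [aiao] add [iylqc,aqhr,mtag] -> 16 lines: iir nfkl xddby sph azque xzntx idnfk iylqc aqhr mtag lns pta yleb pvbk kzh tmsm
Hunk 2: at line 7 remove [iylqc] add [gkc,ygs] -> 17 lines: iir nfkl xddby sph azque xzntx idnfk gkc ygs aqhr mtag lns pta yleb pvbk kzh tmsm
Hunk 3: at line 4 remove [xzntx,idnfk] add [yny,alhj] -> 17 lines: iir nfkl xddby sph azque yny alhj gkc ygs aqhr mtag lns pta yleb pvbk kzh tmsm
Hunk 4: at line 4 remove [azque] add [hun,ilx,uicb] -> 19 lines: iir nfkl xddby sph hun ilx uicb yny alhj gkc ygs aqhr mtag lns pta yleb pvbk kzh tmsm
Hunk 5: at line 6 remove [yny,alhj,gkc] add [xlle,vgmdl] -> 18 lines: iir nfkl xddby sph hun ilx uicb xlle vgmdl ygs aqhr mtag lns pta yleb pvbk kzh tmsm
Final line 16: pvbk

Answer: pvbk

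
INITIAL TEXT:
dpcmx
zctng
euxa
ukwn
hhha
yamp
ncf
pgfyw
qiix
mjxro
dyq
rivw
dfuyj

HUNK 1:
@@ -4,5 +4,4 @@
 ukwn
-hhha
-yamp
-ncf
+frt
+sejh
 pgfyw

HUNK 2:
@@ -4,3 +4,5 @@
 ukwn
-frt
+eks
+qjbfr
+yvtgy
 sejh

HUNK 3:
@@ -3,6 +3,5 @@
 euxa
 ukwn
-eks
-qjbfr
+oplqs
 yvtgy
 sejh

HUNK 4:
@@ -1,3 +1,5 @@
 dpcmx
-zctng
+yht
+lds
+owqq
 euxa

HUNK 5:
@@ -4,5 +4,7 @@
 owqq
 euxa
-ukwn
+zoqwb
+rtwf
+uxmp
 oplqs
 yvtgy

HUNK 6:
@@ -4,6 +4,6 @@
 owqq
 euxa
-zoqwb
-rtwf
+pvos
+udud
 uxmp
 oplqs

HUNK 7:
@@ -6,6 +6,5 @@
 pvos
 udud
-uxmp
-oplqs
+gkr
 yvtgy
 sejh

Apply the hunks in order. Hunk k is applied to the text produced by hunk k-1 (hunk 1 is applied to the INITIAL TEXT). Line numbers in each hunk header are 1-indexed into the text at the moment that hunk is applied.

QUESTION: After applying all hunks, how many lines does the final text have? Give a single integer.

Hunk 1: at line 4 remove [hhha,yamp,ncf] add [frt,sejh] -> 12 lines: dpcmx zctng euxa ukwn frt sejh pgfyw qiix mjxro dyq rivw dfuyj
Hunk 2: at line 4 remove [frt] add [eks,qjbfr,yvtgy] -> 14 lines: dpcmx zctng euxa ukwn eks qjbfr yvtgy sejh pgfyw qiix mjxro dyq rivw dfuyj
Hunk 3: at line 3 remove [eks,qjbfr] add [oplqs] -> 13 lines: dpcmx zctng euxa ukwn oplqs yvtgy sejh pgfyw qiix mjxro dyq rivw dfuyj
Hunk 4: at line 1 remove [zctng] add [yht,lds,owqq] -> 15 lines: dpcmx yht lds owqq euxa ukwn oplqs yvtgy sejh pgfyw qiix mjxro dyq rivw dfuyj
Hunk 5: at line 4 remove [ukwn] add [zoqwb,rtwf,uxmp] -> 17 lines: dpcmx yht lds owqq euxa zoqwb rtwf uxmp oplqs yvtgy sejh pgfyw qiix mjxro dyq rivw dfuyj
Hunk 6: at line 4 remove [zoqwb,rtwf] add [pvos,udud] -> 17 lines: dpcmx yht lds owqq euxa pvos udud uxmp oplqs yvtgy sejh pgfyw qiix mjxro dyq rivw dfuyj
Hunk 7: at line 6 remove [uxmp,oplqs] add [gkr] -> 16 lines: dpcmx yht lds owqq euxa pvos udud gkr yvtgy sejh pgfyw qiix mjxro dyq rivw dfuyj
Final line count: 16

Answer: 16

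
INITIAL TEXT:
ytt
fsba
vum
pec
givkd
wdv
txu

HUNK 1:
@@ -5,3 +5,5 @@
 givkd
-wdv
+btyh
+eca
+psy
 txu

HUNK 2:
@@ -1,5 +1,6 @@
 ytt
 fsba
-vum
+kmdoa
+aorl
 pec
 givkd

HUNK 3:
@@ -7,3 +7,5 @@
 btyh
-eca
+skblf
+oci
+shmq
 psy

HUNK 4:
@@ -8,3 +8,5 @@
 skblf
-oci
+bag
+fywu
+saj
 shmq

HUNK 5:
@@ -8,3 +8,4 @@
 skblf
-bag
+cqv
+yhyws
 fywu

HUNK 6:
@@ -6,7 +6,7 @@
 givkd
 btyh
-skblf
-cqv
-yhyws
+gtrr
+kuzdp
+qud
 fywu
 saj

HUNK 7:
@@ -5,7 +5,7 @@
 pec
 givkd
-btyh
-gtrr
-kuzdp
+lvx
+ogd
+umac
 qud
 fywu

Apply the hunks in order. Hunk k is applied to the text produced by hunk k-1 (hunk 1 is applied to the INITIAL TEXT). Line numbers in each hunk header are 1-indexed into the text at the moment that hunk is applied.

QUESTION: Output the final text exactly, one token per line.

Answer: ytt
fsba
kmdoa
aorl
pec
givkd
lvx
ogd
umac
qud
fywu
saj
shmq
psy
txu

Derivation:
Hunk 1: at line 5 remove [wdv] add [btyh,eca,psy] -> 9 lines: ytt fsba vum pec givkd btyh eca psy txu
Hunk 2: at line 1 remove [vum] add [kmdoa,aorl] -> 10 lines: ytt fsba kmdoa aorl pec givkd btyh eca psy txu
Hunk 3: at line 7 remove [eca] add [skblf,oci,shmq] -> 12 lines: ytt fsba kmdoa aorl pec givkd btyh skblf oci shmq psy txu
Hunk 4: at line 8 remove [oci] add [bag,fywu,saj] -> 14 lines: ytt fsba kmdoa aorl pec givkd btyh skblf bag fywu saj shmq psy txu
Hunk 5: at line 8 remove [bag] add [cqv,yhyws] -> 15 lines: ytt fsba kmdoa aorl pec givkd btyh skblf cqv yhyws fywu saj shmq psy txu
Hunk 6: at line 6 remove [skblf,cqv,yhyws] add [gtrr,kuzdp,qud] -> 15 lines: ytt fsba kmdoa aorl pec givkd btyh gtrr kuzdp qud fywu saj shmq psy txu
Hunk 7: at line 5 remove [btyh,gtrr,kuzdp] add [lvx,ogd,umac] -> 15 lines: ytt fsba kmdoa aorl pec givkd lvx ogd umac qud fywu saj shmq psy txu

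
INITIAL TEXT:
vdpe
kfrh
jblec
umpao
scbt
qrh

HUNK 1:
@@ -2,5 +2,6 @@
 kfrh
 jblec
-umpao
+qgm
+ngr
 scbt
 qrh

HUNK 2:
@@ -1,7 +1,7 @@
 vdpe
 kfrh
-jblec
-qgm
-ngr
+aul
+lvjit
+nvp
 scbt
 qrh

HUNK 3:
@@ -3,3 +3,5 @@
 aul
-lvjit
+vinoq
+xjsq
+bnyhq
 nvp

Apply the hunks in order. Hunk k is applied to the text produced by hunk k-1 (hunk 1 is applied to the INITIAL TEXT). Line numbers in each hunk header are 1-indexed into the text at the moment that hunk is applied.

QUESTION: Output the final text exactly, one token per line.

Answer: vdpe
kfrh
aul
vinoq
xjsq
bnyhq
nvp
scbt
qrh

Derivation:
Hunk 1: at line 2 remove [umpao] add [qgm,ngr] -> 7 lines: vdpe kfrh jblec qgm ngr scbt qrh
Hunk 2: at line 1 remove [jblec,qgm,ngr] add [aul,lvjit,nvp] -> 7 lines: vdpe kfrh aul lvjit nvp scbt qrh
Hunk 3: at line 3 remove [lvjit] add [vinoq,xjsq,bnyhq] -> 9 lines: vdpe kfrh aul vinoq xjsq bnyhq nvp scbt qrh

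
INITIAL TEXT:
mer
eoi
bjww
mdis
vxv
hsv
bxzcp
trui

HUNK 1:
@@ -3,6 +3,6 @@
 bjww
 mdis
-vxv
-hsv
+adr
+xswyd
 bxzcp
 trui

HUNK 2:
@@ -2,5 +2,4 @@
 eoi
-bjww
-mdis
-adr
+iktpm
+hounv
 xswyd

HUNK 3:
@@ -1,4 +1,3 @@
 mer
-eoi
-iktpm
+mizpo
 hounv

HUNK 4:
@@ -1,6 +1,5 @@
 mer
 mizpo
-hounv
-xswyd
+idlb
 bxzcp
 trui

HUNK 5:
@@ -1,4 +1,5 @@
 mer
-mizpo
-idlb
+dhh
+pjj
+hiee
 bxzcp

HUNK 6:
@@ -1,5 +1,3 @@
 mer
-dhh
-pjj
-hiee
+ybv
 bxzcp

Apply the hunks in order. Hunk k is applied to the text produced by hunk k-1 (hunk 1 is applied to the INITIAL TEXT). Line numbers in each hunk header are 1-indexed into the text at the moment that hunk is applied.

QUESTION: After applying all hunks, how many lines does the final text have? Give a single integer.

Hunk 1: at line 3 remove [vxv,hsv] add [adr,xswyd] -> 8 lines: mer eoi bjww mdis adr xswyd bxzcp trui
Hunk 2: at line 2 remove [bjww,mdis,adr] add [iktpm,hounv] -> 7 lines: mer eoi iktpm hounv xswyd bxzcp trui
Hunk 3: at line 1 remove [eoi,iktpm] add [mizpo] -> 6 lines: mer mizpo hounv xswyd bxzcp trui
Hunk 4: at line 1 remove [hounv,xswyd] add [idlb] -> 5 lines: mer mizpo idlb bxzcp trui
Hunk 5: at line 1 remove [mizpo,idlb] add [dhh,pjj,hiee] -> 6 lines: mer dhh pjj hiee bxzcp trui
Hunk 6: at line 1 remove [dhh,pjj,hiee] add [ybv] -> 4 lines: mer ybv bxzcp trui
Final line count: 4

Answer: 4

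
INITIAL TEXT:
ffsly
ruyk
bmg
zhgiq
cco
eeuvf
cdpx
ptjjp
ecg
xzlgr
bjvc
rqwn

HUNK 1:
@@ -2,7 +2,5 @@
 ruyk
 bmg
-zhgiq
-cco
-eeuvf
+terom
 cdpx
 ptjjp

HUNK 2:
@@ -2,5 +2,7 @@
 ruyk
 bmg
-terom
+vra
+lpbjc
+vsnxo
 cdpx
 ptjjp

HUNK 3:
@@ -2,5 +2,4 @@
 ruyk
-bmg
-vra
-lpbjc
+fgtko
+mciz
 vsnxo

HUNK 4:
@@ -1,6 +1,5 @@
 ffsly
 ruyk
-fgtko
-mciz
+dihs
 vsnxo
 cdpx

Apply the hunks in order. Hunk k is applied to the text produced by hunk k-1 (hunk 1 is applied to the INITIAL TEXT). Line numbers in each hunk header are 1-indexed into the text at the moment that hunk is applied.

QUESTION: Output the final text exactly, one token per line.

Answer: ffsly
ruyk
dihs
vsnxo
cdpx
ptjjp
ecg
xzlgr
bjvc
rqwn

Derivation:
Hunk 1: at line 2 remove [zhgiq,cco,eeuvf] add [terom] -> 10 lines: ffsly ruyk bmg terom cdpx ptjjp ecg xzlgr bjvc rqwn
Hunk 2: at line 2 remove [terom] add [vra,lpbjc,vsnxo] -> 12 lines: ffsly ruyk bmg vra lpbjc vsnxo cdpx ptjjp ecg xzlgr bjvc rqwn
Hunk 3: at line 2 remove [bmg,vra,lpbjc] add [fgtko,mciz] -> 11 lines: ffsly ruyk fgtko mciz vsnxo cdpx ptjjp ecg xzlgr bjvc rqwn
Hunk 4: at line 1 remove [fgtko,mciz] add [dihs] -> 10 lines: ffsly ruyk dihs vsnxo cdpx ptjjp ecg xzlgr bjvc rqwn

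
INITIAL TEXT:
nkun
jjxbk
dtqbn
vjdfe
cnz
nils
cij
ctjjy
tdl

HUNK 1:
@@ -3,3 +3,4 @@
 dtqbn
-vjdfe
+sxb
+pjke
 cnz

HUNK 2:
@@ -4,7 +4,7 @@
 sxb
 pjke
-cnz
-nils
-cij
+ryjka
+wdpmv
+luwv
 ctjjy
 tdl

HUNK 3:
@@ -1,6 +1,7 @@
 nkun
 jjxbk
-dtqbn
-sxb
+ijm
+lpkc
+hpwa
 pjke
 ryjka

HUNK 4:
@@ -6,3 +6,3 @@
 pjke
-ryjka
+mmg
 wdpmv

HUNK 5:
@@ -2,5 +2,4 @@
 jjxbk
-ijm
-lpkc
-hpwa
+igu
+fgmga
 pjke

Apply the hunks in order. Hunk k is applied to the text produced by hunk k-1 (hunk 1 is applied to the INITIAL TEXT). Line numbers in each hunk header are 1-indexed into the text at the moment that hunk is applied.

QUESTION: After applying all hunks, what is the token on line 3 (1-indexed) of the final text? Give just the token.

Answer: igu

Derivation:
Hunk 1: at line 3 remove [vjdfe] add [sxb,pjke] -> 10 lines: nkun jjxbk dtqbn sxb pjke cnz nils cij ctjjy tdl
Hunk 2: at line 4 remove [cnz,nils,cij] add [ryjka,wdpmv,luwv] -> 10 lines: nkun jjxbk dtqbn sxb pjke ryjka wdpmv luwv ctjjy tdl
Hunk 3: at line 1 remove [dtqbn,sxb] add [ijm,lpkc,hpwa] -> 11 lines: nkun jjxbk ijm lpkc hpwa pjke ryjka wdpmv luwv ctjjy tdl
Hunk 4: at line 6 remove [ryjka] add [mmg] -> 11 lines: nkun jjxbk ijm lpkc hpwa pjke mmg wdpmv luwv ctjjy tdl
Hunk 5: at line 2 remove [ijm,lpkc,hpwa] add [igu,fgmga] -> 10 lines: nkun jjxbk igu fgmga pjke mmg wdpmv luwv ctjjy tdl
Final line 3: igu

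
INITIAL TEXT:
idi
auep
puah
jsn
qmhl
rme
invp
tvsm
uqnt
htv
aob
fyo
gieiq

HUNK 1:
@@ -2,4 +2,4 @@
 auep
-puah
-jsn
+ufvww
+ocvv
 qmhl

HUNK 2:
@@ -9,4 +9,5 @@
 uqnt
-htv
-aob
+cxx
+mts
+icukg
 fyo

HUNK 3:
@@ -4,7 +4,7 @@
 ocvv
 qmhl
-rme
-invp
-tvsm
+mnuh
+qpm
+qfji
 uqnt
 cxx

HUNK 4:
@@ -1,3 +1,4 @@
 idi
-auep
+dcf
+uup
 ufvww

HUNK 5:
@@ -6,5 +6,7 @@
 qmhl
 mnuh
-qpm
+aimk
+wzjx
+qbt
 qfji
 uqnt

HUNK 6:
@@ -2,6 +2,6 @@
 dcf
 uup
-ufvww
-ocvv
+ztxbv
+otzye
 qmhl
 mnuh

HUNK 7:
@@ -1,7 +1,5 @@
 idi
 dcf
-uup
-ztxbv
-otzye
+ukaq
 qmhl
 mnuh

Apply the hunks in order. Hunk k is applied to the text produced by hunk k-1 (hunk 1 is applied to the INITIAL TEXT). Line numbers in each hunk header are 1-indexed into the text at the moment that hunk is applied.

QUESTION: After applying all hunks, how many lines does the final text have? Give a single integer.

Hunk 1: at line 2 remove [puah,jsn] add [ufvww,ocvv] -> 13 lines: idi auep ufvww ocvv qmhl rme invp tvsm uqnt htv aob fyo gieiq
Hunk 2: at line 9 remove [htv,aob] add [cxx,mts,icukg] -> 14 lines: idi auep ufvww ocvv qmhl rme invp tvsm uqnt cxx mts icukg fyo gieiq
Hunk 3: at line 4 remove [rme,invp,tvsm] add [mnuh,qpm,qfji] -> 14 lines: idi auep ufvww ocvv qmhl mnuh qpm qfji uqnt cxx mts icukg fyo gieiq
Hunk 4: at line 1 remove [auep] add [dcf,uup] -> 15 lines: idi dcf uup ufvww ocvv qmhl mnuh qpm qfji uqnt cxx mts icukg fyo gieiq
Hunk 5: at line 6 remove [qpm] add [aimk,wzjx,qbt] -> 17 lines: idi dcf uup ufvww ocvv qmhl mnuh aimk wzjx qbt qfji uqnt cxx mts icukg fyo gieiq
Hunk 6: at line 2 remove [ufvww,ocvv] add [ztxbv,otzye] -> 17 lines: idi dcf uup ztxbv otzye qmhl mnuh aimk wzjx qbt qfji uqnt cxx mts icukg fyo gieiq
Hunk 7: at line 1 remove [uup,ztxbv,otzye] add [ukaq] -> 15 lines: idi dcf ukaq qmhl mnuh aimk wzjx qbt qfji uqnt cxx mts icukg fyo gieiq
Final line count: 15

Answer: 15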